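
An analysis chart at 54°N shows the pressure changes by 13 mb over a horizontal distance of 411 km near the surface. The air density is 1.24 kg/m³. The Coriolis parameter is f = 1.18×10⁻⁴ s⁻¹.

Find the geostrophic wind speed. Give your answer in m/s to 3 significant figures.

Pressure gradient: |∂P/∂n| = 1300 Pa / 411000 m = 3.16×10⁻³ Pa/m
Geostrophic balance (pressure-gradient force = Coriolis force):
V_g = (1/(fρ)) |∂P/∂n| = 3.16×10⁻³ / (1.18×10⁻⁴ × 1.24) = 21.6 m/s

21.6 m/s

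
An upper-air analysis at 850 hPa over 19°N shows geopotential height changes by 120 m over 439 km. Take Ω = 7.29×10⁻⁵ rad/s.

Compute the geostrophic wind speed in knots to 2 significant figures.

Coriolis parameter at 19°N:
f = 2Ω sin φ = 2 × 7.29×10⁻⁵ × sin 19° = 4.75×10⁻⁵ s⁻¹
Height gradient: |∂Z/∂n| = 120 m / 439000 m = 2.73×10⁻⁴
On a pressure surface, geostrophic balance gives V_g = (g/f)|∂Z/∂n|:
V_g = 9.81 × 2.73×10⁻⁴ / 4.75×10⁻⁵ = 56.5 m/s
Converting: 56.5 m/s × 1.944 = 110 knots

110 knots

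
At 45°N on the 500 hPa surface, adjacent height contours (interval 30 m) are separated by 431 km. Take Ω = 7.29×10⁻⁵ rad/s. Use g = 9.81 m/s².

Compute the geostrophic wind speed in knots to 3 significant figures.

12.9 knots

Coriolis parameter at 45°N:
f = 2Ω sin φ = 2 × 7.29×10⁻⁵ × sin 45° = 1.03×10⁻⁴ s⁻¹
Height gradient: |∂Z/∂n| = 30 m / 431000 m = 6.96×10⁻⁵
On a pressure surface, geostrophic balance gives V_g = (g/f)|∂Z/∂n|:
V_g = 9.81 × 6.96×10⁻⁵ / 1.03×10⁻⁴ = 6.62 m/s
Converting: 6.62 m/s × 1.944 = 12.9 knots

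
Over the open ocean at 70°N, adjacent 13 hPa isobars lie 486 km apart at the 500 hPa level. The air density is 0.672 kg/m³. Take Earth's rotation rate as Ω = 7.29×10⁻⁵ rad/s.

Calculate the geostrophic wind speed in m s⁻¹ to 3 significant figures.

Coriolis parameter at 70°N:
f = 2Ω sin φ = 2 × 7.29×10⁻⁵ × sin 70° = 1.37×10⁻⁴ s⁻¹
Pressure gradient: |∂P/∂n| = 1300 Pa / 486000 m = 2.67×10⁻³ Pa/m
Geostrophic balance (pressure-gradient force = Coriolis force):
V_g = (1/(fρ)) |∂P/∂n| = 2.67×10⁻³ / (1.37×10⁻⁴ × 0.672) = 29.1 m/s

29.1 m s⁻¹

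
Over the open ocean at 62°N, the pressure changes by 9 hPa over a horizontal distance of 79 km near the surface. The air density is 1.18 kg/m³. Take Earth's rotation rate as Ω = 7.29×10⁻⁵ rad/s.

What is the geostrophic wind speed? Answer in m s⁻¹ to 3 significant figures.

75.0 m s⁻¹

Coriolis parameter at 62°N:
f = 2Ω sin φ = 2 × 7.29×10⁻⁵ × sin 62° = 1.29×10⁻⁴ s⁻¹
Pressure gradient: |∂P/∂n| = 900 Pa / 79000 m = 1.14×10⁻² Pa/m
Geostrophic balance (pressure-gradient force = Coriolis force):
V_g = (1/(fρ)) |∂P/∂n| = 1.14×10⁻² / (1.29×10⁻⁴ × 1.18) = 75.0 m/s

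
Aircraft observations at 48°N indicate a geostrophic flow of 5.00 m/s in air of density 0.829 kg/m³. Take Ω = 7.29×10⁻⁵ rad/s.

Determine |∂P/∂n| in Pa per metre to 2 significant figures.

Coriolis parameter at 48°N:
f = 2Ω sin φ = 2 × 7.29×10⁻⁵ × sin 48° = 1.08×10⁻⁴ s⁻¹
Geostrophic balance rearranged: |∂P/∂n| = f ρ V_g
|∂P/∂n| = 1.08×10⁻⁴ × 0.829 × 5.00 = 4.49×10⁻⁴ Pa/m

4.5×10⁻⁴ Pa/m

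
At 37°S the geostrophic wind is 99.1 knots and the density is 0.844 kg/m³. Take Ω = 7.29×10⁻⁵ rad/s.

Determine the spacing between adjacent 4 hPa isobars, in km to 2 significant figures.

110 km

Coriolis parameter at 37°S:
f = 2Ω sin φ = 2 × 7.29×10⁻⁵ × sin 37° = 8.77×10⁻⁵ s⁻¹
Wind speed in SI: 99.1 knots = 51.0 m/s
Geostrophic balance rearranged: |∂P/∂n| = f ρ V_g
|∂P/∂n| = 8.77×10⁻⁵ × 0.844 × 51.0 = 3.78×10⁻³ Pa/m
Isobar spacing: Δn = ΔP/|∂P/∂n| = 400 Pa / 3.78×10⁻³ Pa/m = 105946 m ≈ 110 km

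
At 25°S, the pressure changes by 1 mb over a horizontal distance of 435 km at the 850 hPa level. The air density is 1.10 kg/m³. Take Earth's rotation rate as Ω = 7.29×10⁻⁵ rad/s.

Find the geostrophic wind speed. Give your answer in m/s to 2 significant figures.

Coriolis parameter at 25°S:
f = 2Ω sin φ = 2 × 7.29×10⁻⁵ × sin 25° = 6.16×10⁻⁵ s⁻¹
Pressure gradient: |∂P/∂n| = 100 Pa / 435000 m = 2.30×10⁻⁴ Pa/m
Geostrophic balance (pressure-gradient force = Coriolis force):
V_g = (1/(fρ)) |∂P/∂n| = 2.30×10⁻⁴ / (6.16×10⁻⁵ × 1.10) = 3.39 m/s

3.4 m/s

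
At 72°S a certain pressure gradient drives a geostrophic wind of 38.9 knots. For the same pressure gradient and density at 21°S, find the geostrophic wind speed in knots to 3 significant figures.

With the same pressure gradient and density, V_g ∝ 1/f ∝ 1/sin φ.
V₂ = V₁ · sin φ₁ / sin φ₂ = 38.9 × sin 72° / sin 21°
V₂ = 38.9 × 0.9511/0.3584 = 103 knots

103 knots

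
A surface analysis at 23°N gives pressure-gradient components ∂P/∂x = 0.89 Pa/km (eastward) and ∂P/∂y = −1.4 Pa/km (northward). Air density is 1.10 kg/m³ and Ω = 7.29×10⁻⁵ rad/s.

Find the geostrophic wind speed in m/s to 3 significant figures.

26.5 m/s

Coriolis parameter at 23°N:
f = 2Ω sin φ = 2 × 7.29×10⁻⁵ × sin 23° = 5.70×10⁻⁵ s⁻¹
Component geostrophic relations (x east, y north):
u_g = −(1/(fρ)) ∂P/∂y,  v_g = (1/(fρ)) ∂P/∂x
u_g = −(−1.4×10⁻³)/(5.70×10⁻⁵ × 1.10) = 22.3 m/s;  v_g = (0.89×10⁻³)/(5.70×10⁻⁵ × 1.10) = 14.2 m/s
|V_g| = √(u_g² + v_g²) = 26.5 m/s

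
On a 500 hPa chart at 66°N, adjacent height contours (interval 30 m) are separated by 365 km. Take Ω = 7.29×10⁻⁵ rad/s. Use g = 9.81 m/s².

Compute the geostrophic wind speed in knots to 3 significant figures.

11.8 knots

Coriolis parameter at 66°N:
f = 2Ω sin φ = 2 × 7.29×10⁻⁵ × sin 66° = 1.33×10⁻⁴ s⁻¹
Height gradient: |∂Z/∂n| = 30 m / 365000 m = 8.22×10⁻⁵
On a pressure surface, geostrophic balance gives V_g = (g/f)|∂Z/∂n|:
V_g = 9.81 × 8.22×10⁻⁵ / 1.33×10⁻⁴ = 6.05 m/s
Converting: 6.05 m/s × 1.944 = 11.8 knots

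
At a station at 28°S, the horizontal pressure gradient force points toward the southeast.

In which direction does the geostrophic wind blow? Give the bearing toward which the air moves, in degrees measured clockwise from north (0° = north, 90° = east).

The pressure-gradient force points toward the southeast (bearing 135°).
Geostrophic balance: in the Southern Hemisphere the Coriolis force deflects motion to the left, so the geostrophic wind blows 90° to the left of the pressure-gradient force (low pressure on the right).
Rotating 135° by 90° counterclockwise gives 045° — the wind blows toward the northeast.

045°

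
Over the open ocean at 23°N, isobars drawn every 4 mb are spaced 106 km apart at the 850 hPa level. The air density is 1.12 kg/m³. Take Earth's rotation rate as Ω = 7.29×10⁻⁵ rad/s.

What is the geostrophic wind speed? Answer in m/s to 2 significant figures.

59 m/s

Coriolis parameter at 23°N:
f = 2Ω sin φ = 2 × 7.29×10⁻⁵ × sin 23° = 5.70×10⁻⁵ s⁻¹
Pressure gradient: |∂P/∂n| = 400 Pa / 106000 m = 3.77×10⁻³ Pa/m
Geostrophic balance (pressure-gradient force = Coriolis force):
V_g = (1/(fρ)) |∂P/∂n| = 3.77×10⁻³ / (5.70×10⁻⁵ × 1.12) = 59.1 m/s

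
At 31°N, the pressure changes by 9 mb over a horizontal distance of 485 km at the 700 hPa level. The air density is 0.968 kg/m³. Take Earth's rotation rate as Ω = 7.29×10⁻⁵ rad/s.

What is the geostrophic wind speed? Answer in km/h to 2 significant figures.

Coriolis parameter at 31°N:
f = 2Ω sin φ = 2 × 7.29×10⁻⁵ × sin 31° = 7.51×10⁻⁵ s⁻¹
Pressure gradient: |∂P/∂n| = 900 Pa / 485000 m = 1.86×10⁻³ Pa/m
Geostrophic balance (pressure-gradient force = Coriolis force):
V_g = (1/(fρ)) |∂P/∂n| = 1.86×10⁻³ / (7.51×10⁻⁵ × 0.968) = 25.5 m/s
Converting: 25.5 m/s × 3.6 = 92 km/h

92 km/h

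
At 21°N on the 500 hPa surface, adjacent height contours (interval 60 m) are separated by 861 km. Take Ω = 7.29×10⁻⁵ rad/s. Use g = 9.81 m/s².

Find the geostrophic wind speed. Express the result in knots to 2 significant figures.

Coriolis parameter at 21°N:
f = 2Ω sin φ = 2 × 7.29×10⁻⁵ × sin 21° = 5.23×10⁻⁵ s⁻¹
Height gradient: |∂Z/∂n| = 60 m / 861000 m = 6.97×10⁻⁵
On a pressure surface, geostrophic balance gives V_g = (g/f)|∂Z/∂n|:
V_g = 9.81 × 6.97×10⁻⁵ / 5.23×10⁻⁵ = 13.1 m/s
Converting: 13.1 m/s × 1.944 = 25 knots

25 knots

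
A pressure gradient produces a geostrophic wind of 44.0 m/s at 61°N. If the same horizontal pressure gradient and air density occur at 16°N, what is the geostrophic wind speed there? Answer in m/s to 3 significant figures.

With the same pressure gradient and density, V_g ∝ 1/f ∝ 1/sin φ.
V₂ = V₁ · sin φ₁ / sin φ₂ = 44.0 × sin 61° / sin 16°
V₂ = 44.0 × 0.8746/0.2756 = 140 m/s

140 m/s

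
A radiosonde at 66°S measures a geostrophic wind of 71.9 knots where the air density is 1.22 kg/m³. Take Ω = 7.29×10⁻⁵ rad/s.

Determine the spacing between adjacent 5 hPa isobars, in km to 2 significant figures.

Coriolis parameter at 66°S:
f = 2Ω sin φ = 2 × 7.29×10⁻⁵ × sin 66° = 1.33×10⁻⁴ s⁻¹
Wind speed in SI: 71.9 knots = 37.0 m/s
Geostrophic balance rearranged: |∂P/∂n| = f ρ V_g
|∂P/∂n| = 1.33×10⁻⁴ × 1.22 × 37.0 = 6.01×10⁻³ Pa/m
Isobar spacing: Δn = ΔP/|∂P/∂n| = 500 Pa / 6.01×10⁻³ Pa/m = 83187 m ≈ 83 km

83 km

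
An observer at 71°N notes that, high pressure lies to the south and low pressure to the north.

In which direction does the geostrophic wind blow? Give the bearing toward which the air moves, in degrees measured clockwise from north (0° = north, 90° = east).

090°

The pressure-gradient force points toward the north (bearing 000°).
Geostrophic balance: in the Northern Hemisphere the Coriolis force deflects motion to the right, so the geostrophic wind blows 90° to the right of the pressure-gradient force (low pressure on the left).
Rotating 000° by 90° clockwise gives 090° — the wind blows toward the east.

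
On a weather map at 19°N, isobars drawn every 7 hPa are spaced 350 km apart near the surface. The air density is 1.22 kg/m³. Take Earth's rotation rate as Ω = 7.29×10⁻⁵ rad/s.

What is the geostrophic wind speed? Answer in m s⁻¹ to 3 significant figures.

34.5 m s⁻¹

Coriolis parameter at 19°N:
f = 2Ω sin φ = 2 × 7.29×10⁻⁵ × sin 19° = 4.75×10⁻⁵ s⁻¹
Pressure gradient: |∂P/∂n| = 700 Pa / 350000 m = 2.00×10⁻³ Pa/m
Geostrophic balance (pressure-gradient force = Coriolis force):
V_g = (1/(fρ)) |∂P/∂n| = 2.00×10⁻³ / (4.75×10⁻⁵ × 1.22) = 34.5 m/s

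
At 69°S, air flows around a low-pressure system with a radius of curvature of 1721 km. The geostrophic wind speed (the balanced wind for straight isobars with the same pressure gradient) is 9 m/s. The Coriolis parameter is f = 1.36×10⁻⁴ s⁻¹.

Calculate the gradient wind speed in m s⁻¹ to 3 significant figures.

Around a low, centrifugal force acts outward with Coriolis, so pressure-gradient force balances both:
(1/ρ)|∂P/∂n| = fV + V²/R  →  V² + fR·V − fR·V_g = 0
With fR = 1.36×10⁻⁴ × 1721×10³ m = 234 m/s:
V = [−fR + √((fR)² + 4 fR V_g)]/2 = [−234 + √(234² + 4×234×9)]/2 = 8.68 m/s
Subgeostrophic (V < V_g = 9 m/s), as expected around a low.

8.68 m s⁻¹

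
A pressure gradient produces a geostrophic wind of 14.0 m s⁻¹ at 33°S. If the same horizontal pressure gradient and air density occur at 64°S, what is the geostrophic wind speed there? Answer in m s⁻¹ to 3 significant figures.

With the same pressure gradient and density, V_g ∝ 1/f ∝ 1/sin φ.
V₂ = V₁ · sin φ₁ / sin φ₂ = 14.0 × sin 33° / sin 64°
V₂ = 14.0 × 0.5446/0.8988 = 8.48 m s⁻¹

8.48 m s⁻¹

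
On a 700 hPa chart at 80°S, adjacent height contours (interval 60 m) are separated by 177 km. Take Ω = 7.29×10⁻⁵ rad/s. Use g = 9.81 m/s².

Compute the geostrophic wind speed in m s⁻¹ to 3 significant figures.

Coriolis parameter at 80°S:
f = 2Ω sin φ = 2 × 7.29×10⁻⁵ × sin 80° = 1.44×10⁻⁴ s⁻¹
Height gradient: |∂Z/∂n| = 60 m / 177000 m = 3.39×10⁻⁴
On a pressure surface, geostrophic balance gives V_g = (g/f)|∂Z/∂n|:
V_g = 9.81 × 3.39×10⁻⁴ / 1.44×10⁻⁴ = 23.2 m/s

23.2 m s⁻¹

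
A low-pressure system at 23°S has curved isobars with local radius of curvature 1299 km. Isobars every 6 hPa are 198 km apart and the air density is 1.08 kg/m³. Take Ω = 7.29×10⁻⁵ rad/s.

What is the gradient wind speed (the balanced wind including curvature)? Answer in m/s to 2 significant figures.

34 m/s

Coriolis parameter at 23°S:
f = 2Ω sin φ = 2 × 7.29×10⁻⁵ × sin 23° = 5.70×10⁻⁵ s⁻¹
Pressure gradient: |∂P/∂n| = 600 Pa / 198000 m = 3.03×10⁻³ Pa/m
Geostrophic speed: V_g = |∂P/∂n|/(fρ) = 3.03×10⁻³/(5.70×10⁻⁵ × 1.08) = 49.3 m/s
Around a low, centrifugal force acts outward with Coriolis, so pressure-gradient force balances both:
(1/ρ)|∂P/∂n| = fV + V²/R  →  V² + fR·V − fR·V_g = 0
With fR = 5.70×10⁻⁵ × 1299×10³ m = 74.0 m/s:
V = [−fR + √((fR)² + 4 fR V_g)]/2 = [−74.0 + √(74.0² + 4×74.0×49.3)]/2 = 33.8 m/s
Subgeostrophic (V < V_g = 49.3 m/s), as expected around a low.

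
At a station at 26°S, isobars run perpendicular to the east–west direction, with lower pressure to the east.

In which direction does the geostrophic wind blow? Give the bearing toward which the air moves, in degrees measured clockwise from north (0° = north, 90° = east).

000°

The pressure-gradient force points toward the east (bearing 090°).
Geostrophic balance: in the Southern Hemisphere the Coriolis force deflects motion to the left, so the geostrophic wind blows 90° to the left of the pressure-gradient force (low pressure on the right).
Rotating 090° by 90° counterclockwise gives 000° — the wind blows toward the north.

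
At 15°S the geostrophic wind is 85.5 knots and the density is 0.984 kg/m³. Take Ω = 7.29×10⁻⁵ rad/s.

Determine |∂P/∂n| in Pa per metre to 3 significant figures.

1.63×10⁻³ Pa/m

Coriolis parameter at 15°S:
f = 2Ω sin φ = 2 × 7.29×10⁻⁵ × sin 15° = 3.77×10⁻⁵ s⁻¹
Wind speed in SI: 85.5 knots = 44.0 m/s
Geostrophic balance rearranged: |∂P/∂n| = f ρ V_g
|∂P/∂n| = 3.77×10⁻⁵ × 0.984 × 44.0 = 1.63×10⁻³ Pa/m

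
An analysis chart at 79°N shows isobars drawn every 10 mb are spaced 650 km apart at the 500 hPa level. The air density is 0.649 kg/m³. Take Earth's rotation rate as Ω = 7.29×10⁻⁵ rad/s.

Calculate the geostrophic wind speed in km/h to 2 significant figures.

Coriolis parameter at 79°N:
f = 2Ω sin φ = 2 × 7.29×10⁻⁵ × sin 79° = 1.43×10⁻⁴ s⁻¹
Pressure gradient: |∂P/∂n| = 1000 Pa / 650000 m = 1.54×10⁻³ Pa/m
Geostrophic balance (pressure-gradient force = Coriolis force):
V_g = (1/(fρ)) |∂P/∂n| = 1.54×10⁻³ / (1.43×10⁻⁴ × 0.649) = 16.6 m/s
Converting: 16.6 m/s × 3.6 = 60 km/h

60 km/h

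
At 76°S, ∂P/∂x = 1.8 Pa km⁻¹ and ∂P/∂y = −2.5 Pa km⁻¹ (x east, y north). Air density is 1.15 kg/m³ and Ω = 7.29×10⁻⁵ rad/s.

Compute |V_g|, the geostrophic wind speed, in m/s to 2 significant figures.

19 m/s

Coriolis parameter at 76°S:
f = 2Ω sin φ = 2 × 7.29×10⁻⁵ × sin 76° = 1.41×10⁻⁴ s⁻¹
In the Southern Hemisphere f is negative: f = −1.41×10⁻⁴ s⁻¹.
Component geostrophic relations (x east, y north):
u_g = −(1/(fρ)) ∂P/∂y,  v_g = (1/(fρ)) ∂P/∂x
u_g = −(−2.5×10⁻³)/(−1.41×10⁻⁴ × 1.15) = −15.4 m/s;  v_g = (1.8×10⁻³)/(−1.41×10⁻⁴ × 1.15) = −11.1 m/s
|V_g| = √(u_g² + v_g²) = 18.9 m/s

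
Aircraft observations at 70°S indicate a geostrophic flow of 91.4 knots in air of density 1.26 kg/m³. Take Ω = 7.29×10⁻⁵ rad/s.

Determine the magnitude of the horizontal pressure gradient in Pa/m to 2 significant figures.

Coriolis parameter at 70°S:
f = 2Ω sin φ = 2 × 7.29×10⁻⁵ × sin 70° = 1.37×10⁻⁴ s⁻¹
Wind speed in SI: 91.4 knots = 47.0 m/s
Geostrophic balance rearranged: |∂P/∂n| = f ρ V_g
|∂P/∂n| = 1.37×10⁻⁴ × 1.26 × 47.0 = 8.12×10⁻³ Pa/m

8.1×10⁻³ Pa/m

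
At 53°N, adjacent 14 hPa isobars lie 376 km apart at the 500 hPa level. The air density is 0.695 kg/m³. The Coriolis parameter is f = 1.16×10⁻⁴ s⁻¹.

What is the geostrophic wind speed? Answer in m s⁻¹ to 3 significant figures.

46.2 m s⁻¹

Pressure gradient: |∂P/∂n| = 1400 Pa / 376000 m = 3.72×10⁻³ Pa/m
Geostrophic balance (pressure-gradient force = Coriolis force):
V_g = (1/(fρ)) |∂P/∂n| = 3.72×10⁻³ / (1.16×10⁻⁴ × 0.695) = 46.2 m/s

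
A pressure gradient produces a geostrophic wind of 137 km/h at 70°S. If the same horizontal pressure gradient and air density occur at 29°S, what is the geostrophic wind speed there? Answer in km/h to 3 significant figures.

266 km/h

With the same pressure gradient and density, V_g ∝ 1/f ∝ 1/sin φ.
V₂ = V₁ · sin φ₁ / sin φ₂ = 137 × sin 70° / sin 29°
V₂ = 137 × 0.9397/0.4848 = 266 km/h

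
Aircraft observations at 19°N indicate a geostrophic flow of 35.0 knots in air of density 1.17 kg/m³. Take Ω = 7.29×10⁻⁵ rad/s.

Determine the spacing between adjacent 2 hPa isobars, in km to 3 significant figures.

200 km

Coriolis parameter at 19°N:
f = 2Ω sin φ = 2 × 7.29×10⁻⁵ × sin 19° = 4.75×10⁻⁵ s⁻¹
Wind speed in SI: 35.0 knots = 18.0 m/s
Geostrophic balance rearranged: |∂P/∂n| = f ρ V_g
|∂P/∂n| = 4.75×10⁻⁵ × 1.17 × 18.0 = 10.00×10⁻⁴ Pa/m
Isobar spacing: Δn = ΔP/|∂P/∂n| = 200 Pa / 10.00×10⁻⁴ Pa/m = 200004 m ≈ 200 km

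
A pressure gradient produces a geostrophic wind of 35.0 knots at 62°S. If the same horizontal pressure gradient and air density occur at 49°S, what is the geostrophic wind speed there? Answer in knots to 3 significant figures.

With the same pressure gradient and density, V_g ∝ 1/f ∝ 1/sin φ.
V₂ = V₁ · sin φ₁ / sin φ₂ = 35.0 × sin 62° / sin 49°
V₂ = 35.0 × 0.8829/0.7547 = 40.9 knots

40.9 knots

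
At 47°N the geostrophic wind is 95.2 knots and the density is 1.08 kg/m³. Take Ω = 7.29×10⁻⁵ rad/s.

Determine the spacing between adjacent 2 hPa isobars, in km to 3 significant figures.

Coriolis parameter at 47°N:
f = 2Ω sin φ = 2 × 7.29×10⁻⁵ × sin 47° = 1.07×10⁻⁴ s⁻¹
Wind speed in SI: 95.2 knots = 49.0 m/s
Geostrophic balance rearranged: |∂P/∂n| = f ρ V_g
|∂P/∂n| = 1.07×10⁻⁴ × 1.08 × 49.0 = 5.64×10⁻³ Pa/m
Isobar spacing: Δn = ΔP/|∂P/∂n| = 200 Pa / 5.64×10⁻³ Pa/m = 35461 m ≈ 35.5 km

35.5 km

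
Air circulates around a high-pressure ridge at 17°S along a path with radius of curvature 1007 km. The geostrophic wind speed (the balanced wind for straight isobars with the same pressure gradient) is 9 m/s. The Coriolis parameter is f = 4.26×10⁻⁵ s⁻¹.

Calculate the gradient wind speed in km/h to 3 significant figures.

46.3 km/h

Around a high, pressure-gradient force acts outward with centrifugal, so Coriolis balances both:
fV = (1/ρ)|∂P/∂n| + V²/R  →  V² − fR·V + fR·V_g = 0
With fR = 4.26×10⁻⁵ × 1007×10³ m = 42.9 m/s:
V = [fR − √((fR)² − 4 fR V_g)]/2 = [42.9 − √(42.9² − 4×42.9×9)]/2 = 12.8 m/s
Supergeostrophic (V > V_g = 9 m/s), as expected around a high.
Converting: 12.8 m/s × 3.6 = 46.3 km/h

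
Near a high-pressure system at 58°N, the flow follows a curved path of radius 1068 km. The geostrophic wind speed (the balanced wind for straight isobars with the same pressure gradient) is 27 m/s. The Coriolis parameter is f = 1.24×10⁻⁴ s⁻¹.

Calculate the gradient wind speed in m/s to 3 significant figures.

Around a high, pressure-gradient force acts outward with centrifugal, so Coriolis balances both:
fV = (1/ρ)|∂P/∂n| + V²/R  →  V² − fR·V + fR·V_g = 0
With fR = 1.24×10⁻⁴ × 1068×10³ m = 132 m/s:
V = [fR − √((fR)² − 4 fR V_g)]/2 = [132 − √(132² − 4×132×27)]/2 = 37.8 m/s
Supergeostrophic (V > V_g = 27 m/s), as expected around a high.

37.8 m/s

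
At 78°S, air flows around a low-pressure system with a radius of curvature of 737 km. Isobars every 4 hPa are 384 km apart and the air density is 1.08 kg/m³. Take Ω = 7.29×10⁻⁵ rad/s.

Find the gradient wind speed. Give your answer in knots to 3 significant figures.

12.4 knots

Coriolis parameter at 78°S:
f = 2Ω sin φ = 2 × 7.29×10⁻⁵ × sin 78° = 1.43×10⁻⁴ s⁻¹
Pressure gradient: |∂P/∂n| = 400 Pa / 384000 m = 1.04×10⁻³ Pa/m
Geostrophic speed: V_g = |∂P/∂n|/(fρ) = 1.04×10⁻³/(1.43×10⁻⁴ × 1.08) = 6.76 m/s
Around a low, centrifugal force acts outward with Coriolis, so pressure-gradient force balances both:
(1/ρ)|∂P/∂n| = fV + V²/R  →  V² + fR·V − fR·V_g = 0
With fR = 1.43×10⁻⁴ × 737×10³ m = 105 m/s:
V = [−fR + √((fR)² + 4 fR V_g)]/2 = [−105 + √(105² + 4×105×6.76)]/2 = 6.38 m/s
Subgeostrophic (V < V_g = 6.76 m/s), as expected around a low.
Converting: 6.38 m/s × 1.944 = 12.4 knots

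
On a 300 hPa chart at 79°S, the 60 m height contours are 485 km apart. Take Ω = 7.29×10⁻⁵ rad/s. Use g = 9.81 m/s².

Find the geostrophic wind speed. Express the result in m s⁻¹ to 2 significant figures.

Coriolis parameter at 79°S:
f = 2Ω sin φ = 2 × 7.29×10⁻⁵ × sin 79° = 1.43×10⁻⁴ s⁻¹
Height gradient: |∂Z/∂n| = 60 m / 485000 m = 1.24×10⁻⁴
On a pressure surface, geostrophic balance gives V_g = (g/f)|∂Z/∂n|:
V_g = 9.81 × 1.24×10⁻⁴ / 1.43×10⁻⁴ = 8.48 m/s

8.5 m s⁻¹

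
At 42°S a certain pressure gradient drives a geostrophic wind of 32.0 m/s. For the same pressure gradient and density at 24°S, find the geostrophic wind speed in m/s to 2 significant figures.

With the same pressure gradient and density, V_g ∝ 1/f ∝ 1/sin φ.
V₂ = V₁ · sin φ₁ / sin φ₂ = 32.0 × sin 42° / sin 24°
V₂ = 32.0 × 0.6691/0.4067 = 53 m/s

53 m/s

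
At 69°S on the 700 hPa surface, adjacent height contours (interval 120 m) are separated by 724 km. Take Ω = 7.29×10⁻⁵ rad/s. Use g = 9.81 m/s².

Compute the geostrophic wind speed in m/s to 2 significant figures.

Coriolis parameter at 69°S:
f = 2Ω sin φ = 2 × 7.29×10⁻⁵ × sin 69° = 1.36×10⁻⁴ s⁻¹
Height gradient: |∂Z/∂n| = 120 m / 724000 m = 1.66×10⁻⁴
On a pressure surface, geostrophic balance gives V_g = (g/f)|∂Z/∂n|:
V_g = 9.81 × 1.66×10⁻⁴ / 1.36×10⁻⁴ = 11.9 m/s

12 m/s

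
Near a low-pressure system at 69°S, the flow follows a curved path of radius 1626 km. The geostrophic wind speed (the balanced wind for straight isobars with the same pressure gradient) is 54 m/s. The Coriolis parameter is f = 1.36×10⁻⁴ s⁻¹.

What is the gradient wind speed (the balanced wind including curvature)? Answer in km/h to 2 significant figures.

160 km/h

Around a low, centrifugal force acts outward with Coriolis, so pressure-gradient force balances both:
(1/ρ)|∂P/∂n| = fV + V²/R  →  V² + fR·V − fR·V_g = 0
With fR = 1.36×10⁻⁴ × 1626×10³ m = 221 m/s:
V = [−fR + √((fR)² + 4 fR V_g)]/2 = [−221 + √(221² + 4×221×54)]/2 = 44.9 m/s
Subgeostrophic (V < V_g = 54 m/s), as expected around a low.
Converting: 44.9 m/s × 3.6 = 160 km/h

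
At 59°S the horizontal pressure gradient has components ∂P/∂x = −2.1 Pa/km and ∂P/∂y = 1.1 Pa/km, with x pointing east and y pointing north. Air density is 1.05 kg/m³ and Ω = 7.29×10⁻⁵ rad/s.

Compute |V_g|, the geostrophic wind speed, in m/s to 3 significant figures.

18.1 m/s

Coriolis parameter at 59°S:
f = 2Ω sin φ = 2 × 7.29×10⁻⁵ × sin 59° = 1.25×10⁻⁴ s⁻¹
In the Southern Hemisphere f is negative: f = −1.25×10⁻⁴ s⁻¹.
Component geostrophic relations (x east, y north):
u_g = −(1/(fρ)) ∂P/∂y,  v_g = (1/(fρ)) ∂P/∂x
u_g = −(1.1×10⁻³)/(−1.25×10⁻⁴ × 1.05) = 8.38 m/s;  v_g = (−2.1×10⁻³)/(−1.25×10⁻⁴ × 1.05) = 16.0 m/s
|V_g| = √(u_g² + v_g²) = 18.1 m/s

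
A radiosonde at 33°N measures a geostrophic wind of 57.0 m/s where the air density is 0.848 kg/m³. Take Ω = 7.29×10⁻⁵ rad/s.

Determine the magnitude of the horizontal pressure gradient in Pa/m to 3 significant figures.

Coriolis parameter at 33°N:
f = 2Ω sin φ = 2 × 7.29×10⁻⁵ × sin 33° = 7.94×10⁻⁵ s⁻¹
Geostrophic balance rearranged: |∂P/∂n| = f ρ V_g
|∂P/∂n| = 7.94×10⁻⁵ × 0.848 × 57.0 = 3.84×10⁻³ Pa/m

3.84×10⁻³ Pa/m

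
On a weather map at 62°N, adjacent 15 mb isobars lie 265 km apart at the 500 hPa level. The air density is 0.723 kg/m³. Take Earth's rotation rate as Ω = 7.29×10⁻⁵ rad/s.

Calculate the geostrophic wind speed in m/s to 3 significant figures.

60.8 m/s

Coriolis parameter at 62°N:
f = 2Ω sin φ = 2 × 7.29×10⁻⁵ × sin 62° = 1.29×10⁻⁴ s⁻¹
Pressure gradient: |∂P/∂n| = 1500 Pa / 265000 m = 5.66×10⁻³ Pa/m
Geostrophic balance (pressure-gradient force = Coriolis force):
V_g = (1/(fρ)) |∂P/∂n| = 5.66×10⁻³ / (1.29×10⁻⁴ × 0.723) = 60.8 m/s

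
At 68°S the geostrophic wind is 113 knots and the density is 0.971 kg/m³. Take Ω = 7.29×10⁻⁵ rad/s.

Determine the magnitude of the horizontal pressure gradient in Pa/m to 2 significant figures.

7.6×10⁻³ Pa/m

Coriolis parameter at 68°S:
f = 2Ω sin φ = 2 × 7.29×10⁻⁵ × sin 68° = 1.35×10⁻⁴ s⁻¹
Wind speed in SI: 113 knots = 58.1 m/s
Geostrophic balance rearranged: |∂P/∂n| = f ρ V_g
|∂P/∂n| = 1.35×10⁻⁴ × 0.971 × 58.1 = 7.63×10⁻³ Pa/m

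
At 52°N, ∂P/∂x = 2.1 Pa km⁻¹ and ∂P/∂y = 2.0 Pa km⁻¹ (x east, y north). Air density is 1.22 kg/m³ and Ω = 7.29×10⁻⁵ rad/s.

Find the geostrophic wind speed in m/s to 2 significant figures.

Coriolis parameter at 52°N:
f = 2Ω sin φ = 2 × 7.29×10⁻⁵ × sin 52° = 1.15×10⁻⁴ s⁻¹
Component geostrophic relations (x east, y north):
u_g = −(1/(fρ)) ∂P/∂y,  v_g = (1/(fρ)) ∂P/∂x
u_g = −(2.0×10⁻³)/(1.15×10⁻⁴ × 1.22) = −14.3 m/s;  v_g = (2.1×10⁻³)/(1.15×10⁻⁴ × 1.22) = 15.0 m/s
|V_g| = √(u_g² + v_g²) = 20.7 m/s

21 m/s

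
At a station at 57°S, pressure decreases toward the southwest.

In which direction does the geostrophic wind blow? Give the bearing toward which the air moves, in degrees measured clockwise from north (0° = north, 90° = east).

The pressure-gradient force points toward the southwest (bearing 225°).
Geostrophic balance: in the Southern Hemisphere the Coriolis force deflects motion to the left, so the geostrophic wind blows 90° to the left of the pressure-gradient force (low pressure on the right).
Rotating 225° by 90° counterclockwise gives 135° — the wind blows toward the southeast.

135°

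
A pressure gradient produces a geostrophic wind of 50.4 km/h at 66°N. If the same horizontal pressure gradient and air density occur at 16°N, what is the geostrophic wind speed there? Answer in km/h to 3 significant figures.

With the same pressure gradient and density, V_g ∝ 1/f ∝ 1/sin φ.
V₂ = V₁ · sin φ₁ / sin φ₂ = 50.4 × sin 66° / sin 16°
V₂ = 50.4 × 0.9135/0.2756 = 167 km/h

167 km/h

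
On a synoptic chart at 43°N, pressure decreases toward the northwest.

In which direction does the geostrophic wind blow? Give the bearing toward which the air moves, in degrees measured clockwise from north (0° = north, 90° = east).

045°

The pressure-gradient force points toward the northwest (bearing 315°).
Geostrophic balance: in the Northern Hemisphere the Coriolis force deflects motion to the right, so the geostrophic wind blows 90° to the right of the pressure-gradient force (low pressure on the left).
Rotating 315° by 90° clockwise gives 045° — the wind blows toward the northeast.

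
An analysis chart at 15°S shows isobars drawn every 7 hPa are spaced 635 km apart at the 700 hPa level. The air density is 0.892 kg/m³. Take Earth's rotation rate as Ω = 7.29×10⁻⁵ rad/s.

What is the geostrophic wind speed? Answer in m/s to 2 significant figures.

Coriolis parameter at 15°S:
f = 2Ω sin φ = 2 × 7.29×10⁻⁵ × sin 15° = 3.77×10⁻⁵ s⁻¹
Pressure gradient: |∂P/∂n| = 700 Pa / 635000 m = 1.10×10⁻³ Pa/m
Geostrophic balance (pressure-gradient force = Coriolis force):
V_g = (1/(fρ)) |∂P/∂n| = 1.10×10⁻³ / (3.77×10⁻⁵ × 0.892) = 32.7 m/s

33 m/s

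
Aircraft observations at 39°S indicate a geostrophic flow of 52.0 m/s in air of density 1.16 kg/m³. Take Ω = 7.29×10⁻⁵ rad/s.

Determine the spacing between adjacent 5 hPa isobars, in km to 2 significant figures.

90 km

Coriolis parameter at 39°S:
f = 2Ω sin φ = 2 × 7.29×10⁻⁵ × sin 39° = 9.18×10⁻⁵ s⁻¹
Geostrophic balance rearranged: |∂P/∂n| = f ρ V_g
|∂P/∂n| = 9.18×10⁻⁵ × 1.16 × 52.0 = 5.53×10⁻³ Pa/m
Isobar spacing: Δn = ΔP/|∂P/∂n| = 500 Pa / 5.53×10⁻³ Pa/m = 90340 m ≈ 90 km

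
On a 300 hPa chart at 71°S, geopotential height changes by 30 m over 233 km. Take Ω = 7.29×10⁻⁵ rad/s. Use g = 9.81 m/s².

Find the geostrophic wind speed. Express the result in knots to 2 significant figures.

Coriolis parameter at 71°S:
f = 2Ω sin φ = 2 × 7.29×10⁻⁵ × sin 71° = 1.38×10⁻⁴ s⁻¹
Height gradient: |∂Z/∂n| = 30 m / 233000 m = 1.29×10⁻⁴
On a pressure surface, geostrophic balance gives V_g = (g/f)|∂Z/∂n|:
V_g = 9.81 × 1.29×10⁻⁴ / 1.38×10⁻⁴ = 9.16 m/s
Converting: 9.16 m/s × 1.944 = 18 knots

18 knots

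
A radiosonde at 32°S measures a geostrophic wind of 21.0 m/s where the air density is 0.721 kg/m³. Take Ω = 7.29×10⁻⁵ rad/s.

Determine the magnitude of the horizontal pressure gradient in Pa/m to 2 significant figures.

Coriolis parameter at 32°S:
f = 2Ω sin φ = 2 × 7.29×10⁻⁵ × sin 32° = 7.73×10⁻⁵ s⁻¹
Geostrophic balance rearranged: |∂P/∂n| = f ρ V_g
|∂P/∂n| = 7.73×10⁻⁵ × 0.721 × 21.0 = 1.17×10⁻³ Pa/m

1.2×10⁻³ Pa/m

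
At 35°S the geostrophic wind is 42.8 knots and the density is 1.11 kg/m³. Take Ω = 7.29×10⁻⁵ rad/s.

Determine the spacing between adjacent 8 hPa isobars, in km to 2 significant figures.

390 km

Coriolis parameter at 35°S:
f = 2Ω sin φ = 2 × 7.29×10⁻⁵ × sin 35° = 8.36×10⁻⁵ s⁻¹
Wind speed in SI: 42.8 knots = 22.0 m/s
Geostrophic balance rearranged: |∂P/∂n| = f ρ V_g
|∂P/∂n| = 8.36×10⁻⁵ × 1.11 × 22.0 = 2.04×10⁻³ Pa/m
Isobar spacing: Δn = ΔP/|∂P/∂n| = 800 Pa / 2.04×10⁻³ Pa/m = 391414 m ≈ 390 km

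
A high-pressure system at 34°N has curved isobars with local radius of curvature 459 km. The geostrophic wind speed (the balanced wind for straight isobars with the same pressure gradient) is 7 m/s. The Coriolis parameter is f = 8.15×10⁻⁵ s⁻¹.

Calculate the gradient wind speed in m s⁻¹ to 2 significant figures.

Around a high, pressure-gradient force acts outward with centrifugal, so Coriolis balances both:
fV = (1/ρ)|∂P/∂n| + V²/R  →  V² − fR·V + fR·V_g = 0
With fR = 8.15×10⁻⁵ × 459×10³ m = 37.4 m/s:
V = [fR − √((fR)² − 4 fR V_g)]/2 = [37.4 − √(37.4² − 4×37.4×7)]/2 = 9.32 m/s
Supergeostrophic (V > V_g = 7 m/s), as expected around a high.

9.3 m s⁻¹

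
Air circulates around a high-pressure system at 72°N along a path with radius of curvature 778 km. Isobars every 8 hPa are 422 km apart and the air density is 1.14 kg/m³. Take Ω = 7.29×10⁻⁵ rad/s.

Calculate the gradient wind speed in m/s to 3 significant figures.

13.7 m/s

Coriolis parameter at 72°N:
f = 2Ω sin φ = 2 × 7.29×10⁻⁵ × sin 72° = 1.39×10⁻⁴ s⁻¹
Pressure gradient: |∂P/∂n| = 800 Pa / 422000 m = 1.90×10⁻³ Pa/m
Geostrophic speed: V_g = |∂P/∂n|/(fρ) = 1.90×10⁻³/(1.39×10⁻⁴ × 1.14) = 12.0 m/s
Around a high, pressure-gradient force acts outward with centrifugal, so Coriolis balances both:
fV = (1/ρ)|∂P/∂n| + V²/R  →  V² − fR·V + fR·V_g = 0
With fR = 1.39×10⁻⁴ × 778×10³ m = 108 m/s:
V = [fR − √((fR)² − 4 fR V_g)]/2 = [108 − √(108² − 4×108×12)]/2 = 13.7 m/s
Supergeostrophic (V > V_g = 12 m/s), as expected around a high.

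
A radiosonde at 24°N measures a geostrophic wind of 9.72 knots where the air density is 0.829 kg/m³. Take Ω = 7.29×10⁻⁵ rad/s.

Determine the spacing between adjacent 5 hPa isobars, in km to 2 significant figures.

2000 km

Coriolis parameter at 24°N:
f = 2Ω sin φ = 2 × 7.29×10⁻⁵ × sin 24° = 5.93×10⁻⁵ s⁻¹
Wind speed in SI: 9.72 knots = 5.00 m/s
Geostrophic balance rearranged: |∂P/∂n| = f ρ V_g
|∂P/∂n| = 5.93×10⁻⁵ × 0.829 × 5.00 = 2.46×10⁻⁴ Pa/m
Isobar spacing: Δn = ΔP/|∂P/∂n| = 500 Pa / 2.46×10⁻⁴ Pa/m = 2033950 m ≈ 2000 km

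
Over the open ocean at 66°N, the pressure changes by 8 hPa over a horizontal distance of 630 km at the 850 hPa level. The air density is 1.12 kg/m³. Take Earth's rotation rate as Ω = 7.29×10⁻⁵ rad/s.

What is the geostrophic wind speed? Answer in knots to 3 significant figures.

16.5 knots

Coriolis parameter at 66°N:
f = 2Ω sin φ = 2 × 7.29×10⁻⁵ × sin 66° = 1.33×10⁻⁴ s⁻¹
Pressure gradient: |∂P/∂n| = 800 Pa / 630000 m = 1.27×10⁻³ Pa/m
Geostrophic balance (pressure-gradient force = Coriolis force):
V_g = (1/(fρ)) |∂P/∂n| = 1.27×10⁻³ / (1.33×10⁻⁴ × 1.12) = 8.51 m/s
Converting: 8.51 m/s × 1.944 = 16.5 knots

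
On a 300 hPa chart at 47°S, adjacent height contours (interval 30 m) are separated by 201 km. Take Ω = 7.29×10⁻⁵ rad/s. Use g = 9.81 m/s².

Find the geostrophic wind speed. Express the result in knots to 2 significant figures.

27 knots

Coriolis parameter at 47°S:
f = 2Ω sin φ = 2 × 7.29×10⁻⁵ × sin 47° = 1.07×10⁻⁴ s⁻¹
Height gradient: |∂Z/∂n| = 30 m / 201000 m = 1.49×10⁻⁴
On a pressure surface, geostrophic balance gives V_g = (g/f)|∂Z/∂n|:
V_g = 9.81 × 1.49×10⁻⁴ / 1.07×10⁻⁴ = 13.7 m/s
Converting: 13.7 m/s × 1.944 = 27 knots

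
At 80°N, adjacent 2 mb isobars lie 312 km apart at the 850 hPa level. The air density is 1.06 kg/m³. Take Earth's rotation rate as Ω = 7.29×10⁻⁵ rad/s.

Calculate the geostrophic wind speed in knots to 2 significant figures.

8.2 knots

Coriolis parameter at 80°N:
f = 2Ω sin φ = 2 × 7.29×10⁻⁵ × sin 80° = 1.44×10⁻⁴ s⁻¹
Pressure gradient: |∂P/∂n| = 200 Pa / 312000 m = 6.41×10⁻⁴ Pa/m
Geostrophic balance (pressure-gradient force = Coriolis force):
V_g = (1/(fρ)) |∂P/∂n| = 6.41×10⁻⁴ / (1.44×10⁻⁴ × 1.06) = 4.21 m/s
Converting: 4.21 m/s × 1.944 = 8.2 knots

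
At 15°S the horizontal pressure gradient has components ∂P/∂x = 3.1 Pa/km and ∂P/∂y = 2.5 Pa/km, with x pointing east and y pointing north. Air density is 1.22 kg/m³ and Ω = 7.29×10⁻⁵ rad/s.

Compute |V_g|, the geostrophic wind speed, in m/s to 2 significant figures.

Coriolis parameter at 15°S:
f = 2Ω sin φ = 2 × 7.29×10⁻⁵ × sin 15° = 3.77×10⁻⁵ s⁻¹
In the Southern Hemisphere f is negative: f = −3.77×10⁻⁵ s⁻¹.
Component geostrophic relations (x east, y north):
u_g = −(1/(fρ)) ∂P/∂y,  v_g = (1/(fρ)) ∂P/∂x
u_g = −(2.5×10⁻³)/(−3.77×10⁻⁵ × 1.22) = 54.3 m/s;  v_g = (3.1×10⁻³)/(−3.77×10⁻⁵ × 1.22) = −67.3 m/s
|V_g| = √(u_g² + v_g²) = 86.5 m/s

87 m/s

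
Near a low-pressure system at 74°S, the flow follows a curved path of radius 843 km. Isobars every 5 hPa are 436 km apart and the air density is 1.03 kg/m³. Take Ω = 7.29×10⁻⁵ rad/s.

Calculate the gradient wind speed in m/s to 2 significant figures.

7.5 m/s

Coriolis parameter at 74°S:
f = 2Ω sin φ = 2 × 7.29×10⁻⁵ × sin 74° = 1.40×10⁻⁴ s⁻¹
Pressure gradient: |∂P/∂n| = 500 Pa / 436000 m = 1.15×10⁻³ Pa/m
Geostrophic speed: V_g = |∂P/∂n|/(fρ) = 1.15×10⁻³/(1.40×10⁻⁴ × 1.03) = 7.94 m/s
Around a low, centrifugal force acts outward with Coriolis, so pressure-gradient force balances both:
(1/ρ)|∂P/∂n| = fV + V²/R  →  V² + fR·V − fR·V_g = 0
With fR = 1.40×10⁻⁴ × 843×10³ m = 118 m/s:
V = [−fR + √((fR)² + 4 fR V_g)]/2 = [−118 + √(118² + 4×118×7.94)]/2 = 7.47 m/s
Subgeostrophic (V < V_g = 7.94 m/s), as expected around a low.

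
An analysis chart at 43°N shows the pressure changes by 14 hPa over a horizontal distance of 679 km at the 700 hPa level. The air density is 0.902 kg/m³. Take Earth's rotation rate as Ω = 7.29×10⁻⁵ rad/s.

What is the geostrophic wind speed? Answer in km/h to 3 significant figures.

82.8 km/h

Coriolis parameter at 43°N:
f = 2Ω sin φ = 2 × 7.29×10⁻⁵ × sin 43° = 9.94×10⁻⁵ s⁻¹
Pressure gradient: |∂P/∂n| = 1400 Pa / 679000 m = 2.06×10⁻³ Pa/m
Geostrophic balance (pressure-gradient force = Coriolis force):
V_g = (1/(fρ)) |∂P/∂n| = 2.06×10⁻³ / (9.94×10⁻⁵ × 0.902) = 23.0 m/s
Converting: 23.0 m/s × 3.6 = 82.8 km/h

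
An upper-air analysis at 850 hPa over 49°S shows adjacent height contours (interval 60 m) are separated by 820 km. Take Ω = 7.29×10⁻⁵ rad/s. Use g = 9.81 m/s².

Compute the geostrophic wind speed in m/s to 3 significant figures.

Coriolis parameter at 49°S:
f = 2Ω sin φ = 2 × 7.29×10⁻⁵ × sin 49° = 1.10×10⁻⁴ s⁻¹
Height gradient: |∂Z/∂n| = 60 m / 820000 m = 7.32×10⁻⁵
On a pressure surface, geostrophic balance gives V_g = (g/f)|∂Z/∂n|:
V_g = 9.81 × 7.32×10⁻⁵ / 1.10×10⁻⁴ = 6.52 m/s

6.52 m/s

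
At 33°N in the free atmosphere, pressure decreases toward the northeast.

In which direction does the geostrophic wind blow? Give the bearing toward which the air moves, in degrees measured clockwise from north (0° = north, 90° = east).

135°

The pressure-gradient force points toward the northeast (bearing 045°).
Geostrophic balance: in the Northern Hemisphere the Coriolis force deflects motion to the right, so the geostrophic wind blows 90° to the right of the pressure-gradient force (low pressure on the left).
Rotating 045° by 90° clockwise gives 135° — the wind blows toward the southeast.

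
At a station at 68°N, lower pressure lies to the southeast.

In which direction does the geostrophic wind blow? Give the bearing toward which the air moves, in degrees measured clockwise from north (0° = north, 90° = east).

The pressure-gradient force points toward the southeast (bearing 135°).
Geostrophic balance: in the Northern Hemisphere the Coriolis force deflects motion to the right, so the geostrophic wind blows 90° to the right of the pressure-gradient force (low pressure on the left).
Rotating 135° by 90° clockwise gives 225° — the wind blows toward the southwest.

225°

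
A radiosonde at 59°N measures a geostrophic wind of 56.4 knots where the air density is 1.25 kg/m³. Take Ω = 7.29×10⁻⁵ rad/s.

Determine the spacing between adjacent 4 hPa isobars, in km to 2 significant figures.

88 km

Coriolis parameter at 59°N:
f = 2Ω sin φ = 2 × 7.29×10⁻⁵ × sin 59° = 1.25×10⁻⁴ s⁻¹
Wind speed in SI: 56.4 knots = 29.0 m/s
Geostrophic balance rearranged: |∂P/∂n| = f ρ V_g
|∂P/∂n| = 1.25×10⁻⁴ × 1.25 × 29.0 = 4.53×10⁻³ Pa/m
Isobar spacing: Δn = ΔP/|∂P/∂n| = 400 Pa / 4.53×10⁻³ Pa/m = 88249 m ≈ 88 km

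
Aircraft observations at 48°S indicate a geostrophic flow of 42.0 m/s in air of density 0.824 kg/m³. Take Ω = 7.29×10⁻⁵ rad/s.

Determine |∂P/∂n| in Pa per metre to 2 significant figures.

3.7×10⁻³ Pa/m

Coriolis parameter at 48°S:
f = 2Ω sin φ = 2 × 7.29×10⁻⁵ × sin 48° = 1.08×10⁻⁴ s⁻¹
Geostrophic balance rearranged: |∂P/∂n| = f ρ V_g
|∂P/∂n| = 1.08×10⁻⁴ × 0.824 × 42.0 = 3.75×10⁻³ Pa/m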